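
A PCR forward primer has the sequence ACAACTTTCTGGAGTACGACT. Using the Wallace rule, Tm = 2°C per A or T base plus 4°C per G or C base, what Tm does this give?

60°C

Scanning the sequence gives C=5, G=4, T=6, A=6.
So N_AT = 12 and N_GC = 9.
Tm = 2×12 + 4×9 = 60°C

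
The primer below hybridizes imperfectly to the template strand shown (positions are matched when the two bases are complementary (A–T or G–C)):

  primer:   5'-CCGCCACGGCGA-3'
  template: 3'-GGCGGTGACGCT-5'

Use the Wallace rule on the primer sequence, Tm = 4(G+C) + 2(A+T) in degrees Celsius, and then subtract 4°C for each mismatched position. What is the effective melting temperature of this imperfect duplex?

Primer base counts: A=2, T=0, G=4, C=6 → A+T=2, G+C=10
Perfect-match Tm = 2(2) + 4(10) = 4 + 40 = 44°C
Mismatches (positions where the bases are not complementary): 1 (at position 8)
Effective Tm = 44 − 1×4 = 44 − 4 = 40°C

40°C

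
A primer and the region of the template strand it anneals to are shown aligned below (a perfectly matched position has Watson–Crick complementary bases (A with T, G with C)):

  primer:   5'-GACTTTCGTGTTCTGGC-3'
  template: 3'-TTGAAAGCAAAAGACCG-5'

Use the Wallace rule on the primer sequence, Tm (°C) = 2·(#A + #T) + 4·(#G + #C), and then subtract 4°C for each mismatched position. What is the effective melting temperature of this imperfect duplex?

Primer base counts: A=1, T=7, G=5, C=4 → A+T=8, G+C=9
Perfect-match Tm = 2(8) + 4(9) = 16 + 36 = 52°C
Mismatches (positions where the bases are not complementary): 2 (at positions 1, 10)
Effective Tm = 52 − 2×4 = 52 − 8 = 44°C

44°C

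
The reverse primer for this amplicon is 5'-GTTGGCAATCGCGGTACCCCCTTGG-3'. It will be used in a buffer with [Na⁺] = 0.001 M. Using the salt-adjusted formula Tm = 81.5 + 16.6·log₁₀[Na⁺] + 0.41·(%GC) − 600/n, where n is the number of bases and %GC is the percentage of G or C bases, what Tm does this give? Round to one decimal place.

33.9°C

Length n = 25. Counting bases: C=8, T=6, A=3, G=8
G+C = 16, so %GC = 16/25 × 100 = 64%
Salt term: 16.6 × (-3) = -49.8
GC term: 0.41 × 64 = 26.24; length term: −600/25 = −24
Tm = 81.5 + (-49.8) + 26.24 − 24 = 33.94 → 33.9°C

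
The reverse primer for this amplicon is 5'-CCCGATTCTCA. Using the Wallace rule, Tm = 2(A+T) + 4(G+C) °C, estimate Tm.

A=2, G=1, T=3, C=5
So N_AT = 5 and N_GC = 6.
Tm = 4·6 + 2·5 = 24 + 10 = 34°C

34°C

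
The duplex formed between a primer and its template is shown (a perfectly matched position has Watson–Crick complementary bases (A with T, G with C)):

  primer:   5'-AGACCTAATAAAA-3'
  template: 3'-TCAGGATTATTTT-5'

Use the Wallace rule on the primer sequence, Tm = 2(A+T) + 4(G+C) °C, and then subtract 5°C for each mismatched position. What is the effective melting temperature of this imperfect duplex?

27°C

Primer base counts: A=8, T=2, G=1, C=2 → A+T=10, G+C=3
Perfect-match Tm = 2(10) + 4(3) = 20 + 12 = 32°C
Mismatches (positions where the bases are not complementary): 1 (at position 3)
Effective Tm = 32 − 1×5 = 32 − 5 = 27°C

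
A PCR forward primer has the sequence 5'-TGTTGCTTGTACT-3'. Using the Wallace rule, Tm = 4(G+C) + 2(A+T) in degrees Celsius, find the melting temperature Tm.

36°C

Scanning the sequence gives T=7, C=2, G=3, A=1.
So N_AT = 8 and N_GC = 5.
Tm = 2(8) + 4(5) = 16 + 20 = 36°C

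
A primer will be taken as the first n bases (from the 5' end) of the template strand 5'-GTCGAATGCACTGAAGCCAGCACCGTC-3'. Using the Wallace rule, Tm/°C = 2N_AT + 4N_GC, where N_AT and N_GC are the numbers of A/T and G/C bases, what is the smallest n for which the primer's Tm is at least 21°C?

n = 8

First 7 bases: GTCGAAT → Tm = 20°C (< 21°C)
First 8 bases: GTCGAATG → Tm = 24°C (≥ 21°C)
Since every base adds ≥2°C, Tm only increases with n, so the threshold is first crossed at n = 8.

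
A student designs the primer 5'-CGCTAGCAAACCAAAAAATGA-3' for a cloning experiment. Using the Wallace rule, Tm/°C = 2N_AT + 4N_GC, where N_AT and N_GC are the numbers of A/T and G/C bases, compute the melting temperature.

Scanning the sequence gives C=5, T=2, A=11, G=3.
AT pairs contribute 13, GC pairs contribute 8.
Tm = 2×13 + 4×8 = 58°C

58°C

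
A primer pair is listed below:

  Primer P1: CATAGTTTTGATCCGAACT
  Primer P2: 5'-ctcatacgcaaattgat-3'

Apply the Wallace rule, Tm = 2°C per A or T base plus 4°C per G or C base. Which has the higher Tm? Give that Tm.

Primer P1: A+T=12, G+C=7 → Tm = 2(12)+4(7) = 52°C
Primer P2: A+T=11, G+C=6 → Tm = 2(11)+4(6) = 46°C
52°C vs 46°C → primer P1 is higher.

Primer P1, 52°C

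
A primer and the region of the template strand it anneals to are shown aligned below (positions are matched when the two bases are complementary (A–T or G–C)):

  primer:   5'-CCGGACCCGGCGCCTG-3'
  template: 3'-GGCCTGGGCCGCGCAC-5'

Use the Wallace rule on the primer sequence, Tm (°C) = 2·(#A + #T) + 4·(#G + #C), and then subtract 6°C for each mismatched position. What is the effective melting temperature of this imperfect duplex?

Primer base counts: A=1, T=1, G=6, C=8 → A+T=2, G+C=14
Perfect-match Tm = 2(2) + 4(14) = 4 + 56 = 60°C
Mismatches (positions where the bases are not complementary): 1 (at position 14)
Effective Tm = 60 − 1×6 = 60 − 6 = 54°C

54°C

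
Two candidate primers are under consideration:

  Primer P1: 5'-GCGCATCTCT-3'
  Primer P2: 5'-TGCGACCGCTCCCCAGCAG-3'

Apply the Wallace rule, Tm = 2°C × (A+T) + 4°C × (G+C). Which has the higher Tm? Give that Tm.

Primer P2, 66°C

Primer P1: A+T=4, G+C=6 → Tm = 2(4)+4(6) = 32°C
Primer P2: A+T=5, G+C=14 → Tm = 2(5)+4(14) = 66°C
32°C vs 66°C → primer P2 is higher.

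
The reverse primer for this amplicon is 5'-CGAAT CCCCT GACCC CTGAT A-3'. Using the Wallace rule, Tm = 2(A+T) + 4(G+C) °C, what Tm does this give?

66°C

Base counts: C=9, A=5, G=3, T=4
So N_AT = 9 and N_GC = 12.
Tm = 2(9) + 4(12) = 18 + 48 = 66°C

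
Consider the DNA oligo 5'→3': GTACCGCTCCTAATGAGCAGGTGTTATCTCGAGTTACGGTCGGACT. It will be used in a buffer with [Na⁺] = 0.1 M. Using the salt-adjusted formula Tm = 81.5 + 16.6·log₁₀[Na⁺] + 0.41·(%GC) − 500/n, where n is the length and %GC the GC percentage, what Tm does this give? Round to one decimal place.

75.4°C

Length n = 46. Counting bases: A=9, G=13, C=11, T=13
G+C = 24, so %GC = 24/46 × 100 = 52.174%
Salt term: 16.6 × (-1) = -16.6
GC term: 0.41 × 52.174 = 21.391; length term: −500/46 = −10.87
Tm = 81.5 + (-16.6) + 21.391 − 10.87 = 75.421 → 75.4°C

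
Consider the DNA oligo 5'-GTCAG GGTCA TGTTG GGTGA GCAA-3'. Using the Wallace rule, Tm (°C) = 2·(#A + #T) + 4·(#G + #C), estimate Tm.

74°C

G=10, C=3, A=5, T=6
AT pairs contribute 11, GC pairs contribute 13.
Tm = 2(11) + 4(13) = 22 + 52 = 74°C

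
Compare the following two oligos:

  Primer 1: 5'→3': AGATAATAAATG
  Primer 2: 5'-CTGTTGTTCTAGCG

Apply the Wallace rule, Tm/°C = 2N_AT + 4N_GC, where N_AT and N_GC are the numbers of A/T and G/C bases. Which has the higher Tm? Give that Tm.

Primer 2, 42°C

Primer 1: A+T=10, G+C=2 → Tm = 2(10)+4(2) = 28°C
Primer 2: A+T=7, G+C=7 → Tm = 2(7)+4(7) = 42°C
28°C vs 42°C → primer 2 is higher.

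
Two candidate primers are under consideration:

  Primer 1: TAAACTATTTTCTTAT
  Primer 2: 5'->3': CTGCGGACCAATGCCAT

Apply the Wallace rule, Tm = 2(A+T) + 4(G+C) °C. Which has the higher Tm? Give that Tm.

Primer 1: A+T=14, G+C=2 → Tm = 2(14)+4(2) = 36°C
Primer 2: A+T=7, G+C=10 → Tm = 2(7)+4(10) = 54°C
36°C vs 54°C → primer 2 is higher.

Primer 2, 54°C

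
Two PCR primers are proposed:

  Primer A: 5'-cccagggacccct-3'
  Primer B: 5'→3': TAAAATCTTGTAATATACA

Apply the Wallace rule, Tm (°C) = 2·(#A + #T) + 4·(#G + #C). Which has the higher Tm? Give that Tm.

Primer A, 46°C

Primer A: A+T=3, G+C=10 → Tm = 2(3)+4(10) = 46°C
Primer B: A+T=16, G+C=3 → Tm = 2(16)+4(3) = 44°C
46°C vs 44°C → primer A is higher.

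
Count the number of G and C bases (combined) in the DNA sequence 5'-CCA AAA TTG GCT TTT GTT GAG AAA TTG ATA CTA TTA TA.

C=4, A=13, T=15, G=6
Total G or C: 6 + 4 = 10

10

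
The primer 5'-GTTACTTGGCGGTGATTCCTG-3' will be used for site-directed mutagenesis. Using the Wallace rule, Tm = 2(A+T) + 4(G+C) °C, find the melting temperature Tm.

64°C

C=4, T=8, A=2, G=7
So N_AT = 10 and N_GC = 11.
Tm = 2(10) + 4(11) = 20 + 44 = 64°C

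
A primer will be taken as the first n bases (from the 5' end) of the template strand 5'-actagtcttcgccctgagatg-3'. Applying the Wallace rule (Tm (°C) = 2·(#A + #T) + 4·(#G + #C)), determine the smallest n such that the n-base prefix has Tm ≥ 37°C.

First 12 bases: ACTAGTCTTCGC → Tm = 36°C (< 37°C)
First 13 bases: ACTAGTCTTCGCC → Tm = 40°C (≥ 37°C)
Each additional base adds 2°C (A/T) or 4°C (G/C), so Tm is non-decreasing in n; n = 13 is the first length to reach 37°C.

n = 13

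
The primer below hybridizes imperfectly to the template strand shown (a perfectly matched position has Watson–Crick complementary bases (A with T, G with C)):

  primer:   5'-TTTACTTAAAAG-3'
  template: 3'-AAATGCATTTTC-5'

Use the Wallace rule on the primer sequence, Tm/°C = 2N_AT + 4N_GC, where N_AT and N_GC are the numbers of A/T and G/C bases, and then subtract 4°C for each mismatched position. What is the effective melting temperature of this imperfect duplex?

Primer base counts: A=5, T=5, G=1, C=1 → A+T=10, G+C=2
Perfect-match Tm = 2(10) + 4(2) = 20 + 8 = 28°C
Mismatches (positions where the bases are not complementary): 1 (at position 6)
Effective Tm = 28 − 1×4 = 28 − 4 = 24°C

24°C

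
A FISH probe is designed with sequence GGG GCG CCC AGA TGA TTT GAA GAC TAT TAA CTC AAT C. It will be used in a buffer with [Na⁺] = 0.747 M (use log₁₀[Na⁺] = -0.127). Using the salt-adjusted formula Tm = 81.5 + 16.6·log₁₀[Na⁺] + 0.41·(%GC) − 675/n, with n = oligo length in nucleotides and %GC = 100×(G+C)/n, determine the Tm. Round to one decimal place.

80.0°C

Length n = 37. A=11, G=9, T=9, C=8
G+C = 17, so %GC = 17/37 × 100 = 45.946%
Salt term: 16.6 × (-0.127) = -2.108
GC term: 0.41 × 45.946 = 18.838; length term: −675/37 = −18.243
Tm = 81.5 + (-2.108) + 18.838 − 18.243 = 79.987 → 80.0°C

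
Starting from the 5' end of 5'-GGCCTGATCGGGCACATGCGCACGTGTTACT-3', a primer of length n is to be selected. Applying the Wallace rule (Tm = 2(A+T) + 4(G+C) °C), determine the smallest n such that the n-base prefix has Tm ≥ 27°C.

n = 9

First 8 bases: GGCCTGAT → Tm = 26°C (< 27°C)
First 9 bases: GGCCTGATC → Tm = 30°C (≥ 27°C)
Since every base adds ≥2°C, Tm only increases with n, so the threshold is first crossed at n = 9.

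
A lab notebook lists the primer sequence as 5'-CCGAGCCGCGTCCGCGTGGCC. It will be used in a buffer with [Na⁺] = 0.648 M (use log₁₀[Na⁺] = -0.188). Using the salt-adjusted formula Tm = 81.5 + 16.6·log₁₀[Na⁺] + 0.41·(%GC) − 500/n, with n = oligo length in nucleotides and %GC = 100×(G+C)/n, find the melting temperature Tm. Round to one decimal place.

Length n = 21. Counting bases: C=10, G=8, A=1, T=2
G+C = 18, so %GC = 18/21 × 100 = 85.714%
Salt term: 16.6 × (-0.188) = -3.121
GC term: 0.41 × 85.714 = 35.143; length term: −500/21 = −23.81
Tm = 81.5 + (-3.121) + 35.143 − 23.81 = 89.712 → 89.7°C

89.7°C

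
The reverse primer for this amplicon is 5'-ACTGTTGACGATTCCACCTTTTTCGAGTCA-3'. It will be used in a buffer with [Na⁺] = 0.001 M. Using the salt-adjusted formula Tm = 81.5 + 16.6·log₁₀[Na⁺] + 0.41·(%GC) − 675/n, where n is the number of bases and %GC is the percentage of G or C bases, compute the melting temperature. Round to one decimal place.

Length n = 30. A=6, C=8, T=11, G=5
G+C = 13, so %GC = 13/30 × 100 = 43.333%
Salt term: 16.6 × (-3) = -49.8
GC term: 0.41 × 43.333 = 17.767; length term: −675/30 = −22.5
Tm = 81.5 + (-49.8) + 17.767 − 22.5 = 26.967 → 27.0°C

27.0°C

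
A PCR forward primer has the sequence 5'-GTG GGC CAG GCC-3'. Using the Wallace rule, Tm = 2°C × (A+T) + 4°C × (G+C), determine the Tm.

Scanning the sequence gives G=6, C=4, A=1, T=1.
A+T = 2, G+C = 10
Tm = 2(2) + 4(10) = 4 + 40 = 44°C

44°C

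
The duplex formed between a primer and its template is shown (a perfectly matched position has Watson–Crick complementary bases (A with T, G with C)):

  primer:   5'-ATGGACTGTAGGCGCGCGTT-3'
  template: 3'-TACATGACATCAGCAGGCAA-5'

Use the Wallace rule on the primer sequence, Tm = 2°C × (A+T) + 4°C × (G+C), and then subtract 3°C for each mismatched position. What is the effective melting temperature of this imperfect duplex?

52°C

Primer base counts: A=3, T=5, G=8, C=4 → A+T=8, G+C=12
Perfect-match Tm = 2(8) + 4(12) = 16 + 48 = 64°C
Mismatches (positions where the bases are not complementary): 4 (at positions 4, 12, 15, 16)
Effective Tm = 64 − 4×3 = 64 − 12 = 52°C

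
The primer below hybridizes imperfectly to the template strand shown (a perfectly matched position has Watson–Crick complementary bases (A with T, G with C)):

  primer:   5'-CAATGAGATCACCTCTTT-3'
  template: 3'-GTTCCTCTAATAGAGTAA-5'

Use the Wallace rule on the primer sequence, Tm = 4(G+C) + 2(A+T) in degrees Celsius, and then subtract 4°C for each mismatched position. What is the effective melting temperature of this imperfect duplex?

Primer base counts: A=5, T=6, G=2, C=5 → A+T=11, G+C=7
Perfect-match Tm = 2(11) + 4(7) = 22 + 28 = 50°C
Mismatches (positions where the bases are not complementary): 4 (at positions 4, 10, 12, 16)
Effective Tm = 50 − 4×4 = 50 − 16 = 34°C

34°C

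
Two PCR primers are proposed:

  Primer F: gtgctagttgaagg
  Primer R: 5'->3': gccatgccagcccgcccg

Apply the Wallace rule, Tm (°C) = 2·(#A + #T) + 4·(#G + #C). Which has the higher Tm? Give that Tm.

Primer R, 66°C

Primer F: A+T=7, G+C=7 → Tm = 2(7)+4(7) = 42°C
Primer R: A+T=3, G+C=15 → Tm = 2(3)+4(15) = 66°C
42°C vs 66°C → primer R is higher.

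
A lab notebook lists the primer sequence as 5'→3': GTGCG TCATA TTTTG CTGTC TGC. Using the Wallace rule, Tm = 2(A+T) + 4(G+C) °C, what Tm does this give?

68°C

Counting bases: G=6, C=5, A=2, T=10
A+T = 12, G+C = 11
Tm = 4·11 + 2·12 = 44 + 24 = 68°C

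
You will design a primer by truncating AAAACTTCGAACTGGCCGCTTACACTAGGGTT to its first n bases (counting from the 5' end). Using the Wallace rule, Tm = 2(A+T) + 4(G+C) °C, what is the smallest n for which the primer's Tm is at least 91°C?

First 30 bases: AAAACTTCGAACTGGCCGCTTACACTAGGG → Tm = 90°C (< 91°C)
First 31 bases: AAAACTTCGAACTGGCCGCTTACACTAGGGT → Tm = 92°C (≥ 91°C)
Since every base adds ≥2°C, Tm only increases with n, so the threshold is first crossed at n = 31.

n = 31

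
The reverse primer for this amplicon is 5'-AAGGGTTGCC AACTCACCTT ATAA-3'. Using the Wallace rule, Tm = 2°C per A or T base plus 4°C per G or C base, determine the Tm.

Counting bases: T=6, C=6, G=4, A=8
So N_AT = 14 and N_GC = 10.
Tm = 4·10 + 2·14 = 40 + 28 = 68°C

68°C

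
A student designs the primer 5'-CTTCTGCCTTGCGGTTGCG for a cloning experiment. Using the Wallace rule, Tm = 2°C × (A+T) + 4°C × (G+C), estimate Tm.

62°C

Base counts: T=7, G=6, C=6, A=0
So N_AT = 7 and N_GC = 12.
Tm = 2(7) + 4(12) = 14 + 48 = 62°C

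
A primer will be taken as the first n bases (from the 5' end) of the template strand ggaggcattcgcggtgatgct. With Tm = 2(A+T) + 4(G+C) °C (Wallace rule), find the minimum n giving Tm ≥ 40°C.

n = 12

First 11 bases: GGAGGCATTCG → Tm = 36°C (< 40°C)
First 12 bases: GGAGGCATTCGC → Tm = 40°C (≥ 40°C)
Since every base adds ≥2°C, Tm only increases with n, so the threshold is first crossed at n = 12.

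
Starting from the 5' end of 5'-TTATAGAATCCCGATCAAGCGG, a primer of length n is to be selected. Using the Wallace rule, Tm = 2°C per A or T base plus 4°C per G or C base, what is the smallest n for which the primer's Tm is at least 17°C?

n = 8

First 7 bases: TTATAGA → Tm = 16°C (< 17°C)
First 8 bases: TTATAGAA → Tm = 18°C (≥ 17°C)
Each additional base adds 2°C (A/T) or 4°C (G/C), so Tm is non-decreasing in n; n = 8 is the first length to reach 17°C.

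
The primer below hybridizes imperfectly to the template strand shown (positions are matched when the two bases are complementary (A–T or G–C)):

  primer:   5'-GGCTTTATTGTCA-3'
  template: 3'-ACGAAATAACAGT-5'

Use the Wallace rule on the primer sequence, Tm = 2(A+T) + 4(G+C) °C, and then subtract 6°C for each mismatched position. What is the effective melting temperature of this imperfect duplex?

30°C

Primer base counts: A=2, T=6, G=3, C=2 → A+T=8, G+C=5
Perfect-match Tm = 2(8) + 4(5) = 16 + 20 = 36°C
Mismatches (positions where the bases are not complementary): 1 (at position 1)
Effective Tm = 36 − 1×6 = 36 − 6 = 30°C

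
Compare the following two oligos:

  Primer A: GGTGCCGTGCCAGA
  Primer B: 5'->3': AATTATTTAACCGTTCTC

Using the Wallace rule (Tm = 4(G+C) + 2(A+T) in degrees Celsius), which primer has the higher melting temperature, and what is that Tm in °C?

Primer A, 48°C

Primer A: A+T=4, G+C=10 → Tm = 2(4)+4(10) = 48°C
Primer B: A+T=13, G+C=5 → Tm = 2(13)+4(5) = 46°C
48°C vs 46°C → primer A is higher.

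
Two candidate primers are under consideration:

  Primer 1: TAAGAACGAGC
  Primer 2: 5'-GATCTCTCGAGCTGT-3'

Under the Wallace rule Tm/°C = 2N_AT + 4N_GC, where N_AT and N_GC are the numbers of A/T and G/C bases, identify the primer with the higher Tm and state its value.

Primer 2, 46°C

Primer 1: A+T=6, G+C=5 → Tm = 2(6)+4(5) = 32°C
Primer 2: A+T=7, G+C=8 → Tm = 2(7)+4(8) = 46°C
32°C vs 46°C → primer 2 is higher.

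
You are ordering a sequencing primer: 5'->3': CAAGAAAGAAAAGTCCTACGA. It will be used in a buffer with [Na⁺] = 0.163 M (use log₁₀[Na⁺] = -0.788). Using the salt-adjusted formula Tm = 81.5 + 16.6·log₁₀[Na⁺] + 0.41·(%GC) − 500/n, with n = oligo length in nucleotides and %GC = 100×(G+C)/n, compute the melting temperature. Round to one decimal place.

60.2°C

Length n = 21. C=4, G=4, A=11, T=2
G+C = 8, so %GC = 8/21 × 100 = 38.095%
Salt term: 16.6 × (-0.788) = -13.081
GC term: 0.41 × 38.095 = 15.619; length term: −500/21 = −23.81
Tm = 81.5 + (-13.081) + 15.619 − 23.81 = 60.228 → 60.2°C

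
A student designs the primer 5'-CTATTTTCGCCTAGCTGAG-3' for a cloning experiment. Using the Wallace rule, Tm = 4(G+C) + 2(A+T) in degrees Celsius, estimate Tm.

Counting bases: A=3, G=4, C=5, T=7
So N_AT = 10 and N_GC = 9.
Tm = 2(10) + 4(9) = 20 + 36 = 56°C

56°C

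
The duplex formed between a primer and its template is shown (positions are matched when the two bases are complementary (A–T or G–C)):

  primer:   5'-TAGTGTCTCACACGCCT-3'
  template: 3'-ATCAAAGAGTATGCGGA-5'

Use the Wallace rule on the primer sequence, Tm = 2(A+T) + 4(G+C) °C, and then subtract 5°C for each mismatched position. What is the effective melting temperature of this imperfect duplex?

Primer base counts: A=3, T=5, G=3, C=6 → A+T=8, G+C=9
Perfect-match Tm = 2(8) + 4(9) = 16 + 36 = 52°C
Mismatches (positions where the bases are not complementary): 2 (at positions 5, 11)
Effective Tm = 52 − 2×5 = 52 − 10 = 42°C

42°C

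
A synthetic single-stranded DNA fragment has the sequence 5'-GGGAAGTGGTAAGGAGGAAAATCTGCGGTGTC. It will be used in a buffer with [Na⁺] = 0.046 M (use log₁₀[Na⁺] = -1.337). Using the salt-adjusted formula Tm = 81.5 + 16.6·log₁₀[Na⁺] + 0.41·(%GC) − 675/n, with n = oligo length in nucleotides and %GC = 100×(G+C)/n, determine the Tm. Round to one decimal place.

Length n = 32. Base counts: G=14, A=9, C=3, T=6
G+C = 17, so %GC = 17/32 × 100 = 53.125%
Salt term: 16.6 × (-1.337) = -22.194
GC term: 0.41 × 53.125 = 21.781; length term: −675/32 = −21.094
Tm = 81.5 + (-22.194) + 21.781 − 21.094 = 59.993 → 60.0°C

60.0°C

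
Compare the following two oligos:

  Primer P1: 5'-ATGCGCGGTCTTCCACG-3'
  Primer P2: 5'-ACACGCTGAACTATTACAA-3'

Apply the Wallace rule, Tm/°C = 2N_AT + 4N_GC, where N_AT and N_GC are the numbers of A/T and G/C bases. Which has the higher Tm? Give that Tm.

Primer P1, 56°C

Primer P1: A+T=6, G+C=11 → Tm = 2(6)+4(11) = 56°C
Primer P2: A+T=12, G+C=7 → Tm = 2(12)+4(7) = 52°C
56°C vs 52°C → primer P1 is higher.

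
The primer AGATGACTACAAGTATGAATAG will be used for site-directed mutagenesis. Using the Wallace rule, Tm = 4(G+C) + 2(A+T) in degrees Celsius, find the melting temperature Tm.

58°C

Scanning the sequence gives T=5, G=5, A=10, C=2.
A+T = 15, G+C = 7
Tm = 2(15) + 4(7) = 30 + 28 = 58°C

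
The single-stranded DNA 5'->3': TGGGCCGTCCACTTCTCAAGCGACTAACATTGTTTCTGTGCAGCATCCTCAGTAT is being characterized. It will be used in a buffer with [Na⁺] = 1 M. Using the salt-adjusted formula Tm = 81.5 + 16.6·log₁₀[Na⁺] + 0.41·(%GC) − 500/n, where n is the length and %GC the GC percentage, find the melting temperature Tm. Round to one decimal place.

Length n = 55. Scanning the sequence gives G=11, C=16, T=17, A=11.
G+C = 27, so %GC = 27/55 × 100 = 49.091%
Salt term: 16.6 × (0) = 0
GC term: 0.41 × 49.091 = 20.127; length term: −500/55 = −9.091
Tm = 81.5 + (0) + 20.127 − 9.091 = 92.536 → 92.5°C

92.5°C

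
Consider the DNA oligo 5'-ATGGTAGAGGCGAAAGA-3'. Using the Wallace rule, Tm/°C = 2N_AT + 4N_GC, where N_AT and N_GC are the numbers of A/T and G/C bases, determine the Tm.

Scanning the sequence gives A=7, C=1, T=2, G=7.
A+T = 9, G+C = 8
Tm = 2×9 + 4×8 = 50°C

50°C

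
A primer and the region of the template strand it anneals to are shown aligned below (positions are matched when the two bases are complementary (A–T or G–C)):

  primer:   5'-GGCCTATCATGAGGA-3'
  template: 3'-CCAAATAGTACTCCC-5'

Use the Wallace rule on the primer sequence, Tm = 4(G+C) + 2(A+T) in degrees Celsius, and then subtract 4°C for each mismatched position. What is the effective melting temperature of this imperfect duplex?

Primer base counts: A=4, T=3, G=5, C=3 → A+T=7, G+C=8
Perfect-match Tm = 2(7) + 4(8) = 14 + 32 = 46°C
Mismatches (positions where the bases are not complementary): 3 (at positions 3, 4, 15)
Effective Tm = 46 − 3×4 = 46 − 12 = 34°C

34°C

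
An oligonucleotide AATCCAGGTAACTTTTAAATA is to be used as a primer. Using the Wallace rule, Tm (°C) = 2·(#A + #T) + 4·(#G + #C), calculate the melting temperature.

T=7, C=3, G=2, A=9
So N_AT = 16 and N_GC = 5.
Tm = 2×16 + 4×5 = 52°C

52°C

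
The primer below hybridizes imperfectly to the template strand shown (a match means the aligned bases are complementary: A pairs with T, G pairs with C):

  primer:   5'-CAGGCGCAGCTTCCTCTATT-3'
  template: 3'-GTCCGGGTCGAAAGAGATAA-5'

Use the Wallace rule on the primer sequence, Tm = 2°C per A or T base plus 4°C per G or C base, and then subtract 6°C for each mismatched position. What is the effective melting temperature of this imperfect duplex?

Primer base counts: A=3, T=6, G=4, C=7 → A+T=9, G+C=11
Perfect-match Tm = 2(9) + 4(11) = 18 + 44 = 62°C
Mismatches (positions where the bases are not complementary): 2 (at positions 6, 13)
Effective Tm = 62 − 2×6 = 62 − 12 = 50°C

50°C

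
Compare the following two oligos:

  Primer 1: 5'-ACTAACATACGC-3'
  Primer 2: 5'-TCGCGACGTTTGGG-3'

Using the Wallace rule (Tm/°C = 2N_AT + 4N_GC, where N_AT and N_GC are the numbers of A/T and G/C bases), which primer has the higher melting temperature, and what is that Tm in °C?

Primer 2, 46°C

Primer 1: A+T=7, G+C=5 → Tm = 2(7)+4(5) = 34°C
Primer 2: A+T=5, G+C=9 → Tm = 2(5)+4(9) = 46°C
34°C vs 46°C → primer 2 is higher.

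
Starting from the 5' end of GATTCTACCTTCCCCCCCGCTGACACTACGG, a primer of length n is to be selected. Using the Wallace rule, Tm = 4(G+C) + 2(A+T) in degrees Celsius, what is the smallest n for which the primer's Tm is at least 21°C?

n = 8

First 7 bases: GATTCTA → Tm = 18°C (< 21°C)
First 8 bases: GATTCTAC → Tm = 22°C (≥ 21°C)
Each additional base adds 2°C (A/T) or 4°C (G/C), so Tm is non-decreasing in n; n = 8 is the first length to reach 21°C.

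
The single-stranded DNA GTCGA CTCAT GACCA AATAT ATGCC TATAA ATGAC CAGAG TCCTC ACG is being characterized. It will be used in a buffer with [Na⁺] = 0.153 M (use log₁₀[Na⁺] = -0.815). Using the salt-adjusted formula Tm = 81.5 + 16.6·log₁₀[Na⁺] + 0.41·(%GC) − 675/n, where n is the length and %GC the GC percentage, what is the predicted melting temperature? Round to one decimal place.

71.8°C

Length n = 48. Base counts: T=11, A=16, G=8, C=13
G+C = 21, so %GC = 21/48 × 100 = 43.75%
Salt term: 16.6 × (-0.815) = -13.529
GC term: 0.41 × 43.75 = 17.938; length term: −675/48 = −14.062
Tm = 81.5 + (-13.529) + 17.938 − 14.062 = 71.847 → 71.8°C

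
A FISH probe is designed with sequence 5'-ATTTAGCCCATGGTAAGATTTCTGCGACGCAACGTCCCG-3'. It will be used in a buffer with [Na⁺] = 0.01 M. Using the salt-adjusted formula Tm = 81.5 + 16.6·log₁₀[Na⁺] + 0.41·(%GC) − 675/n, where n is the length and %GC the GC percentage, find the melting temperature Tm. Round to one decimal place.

52.0°C

Length n = 39. Counting bases: G=9, A=9, C=11, T=10
G+C = 20, so %GC = 20/39 × 100 = 51.282%
Salt term: 16.6 × (-2) = -33.2
GC term: 0.41 × 51.282 = 21.026; length term: −675/39 = −17.308
Tm = 81.5 + (-33.2) + 21.026 − 17.308 = 52.018 → 52.0°C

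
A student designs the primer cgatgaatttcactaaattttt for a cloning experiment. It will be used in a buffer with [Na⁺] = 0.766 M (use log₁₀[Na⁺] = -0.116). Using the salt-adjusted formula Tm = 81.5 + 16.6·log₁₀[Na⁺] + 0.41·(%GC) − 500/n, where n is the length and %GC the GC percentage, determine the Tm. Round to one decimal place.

Length n = 22. Counting bases: A=7, G=2, T=10, C=3
G+C = 5, so %GC = 5/22 × 100 = 22.727%
Salt term: 16.6 × (-0.116) = -1.926
GC term: 0.41 × 22.727 = 9.318; length term: −500/22 = −22.727
Tm = 81.5 + (-1.926) + 9.318 − 22.727 = 66.165 → 66.2°C

66.2°C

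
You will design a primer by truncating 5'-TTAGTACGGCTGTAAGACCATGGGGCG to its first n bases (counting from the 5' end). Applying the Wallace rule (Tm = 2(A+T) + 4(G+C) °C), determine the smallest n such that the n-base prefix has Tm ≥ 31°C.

n = 11

First 10 bases: TTAGTACGGC → Tm = 30°C (< 31°C)
First 11 bases: TTAGTACGGCT → Tm = 32°C (≥ 31°C)
Each additional base adds 2°C (A/T) or 4°C (G/C), so Tm is non-decreasing in n; n = 11 is the first length to reach 31°C.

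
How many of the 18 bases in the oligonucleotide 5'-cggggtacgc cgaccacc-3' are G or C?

T=1, A=3, C=8, G=6
G+C = 6 + 8 = 14

14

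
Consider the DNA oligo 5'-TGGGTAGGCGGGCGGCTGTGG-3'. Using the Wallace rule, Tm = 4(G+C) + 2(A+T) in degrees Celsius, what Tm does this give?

74°C

T=4, C=3, G=13, A=1
A+T = 5, G+C = 16
Tm = 2(5) + 4(16) = 10 + 64 = 74°C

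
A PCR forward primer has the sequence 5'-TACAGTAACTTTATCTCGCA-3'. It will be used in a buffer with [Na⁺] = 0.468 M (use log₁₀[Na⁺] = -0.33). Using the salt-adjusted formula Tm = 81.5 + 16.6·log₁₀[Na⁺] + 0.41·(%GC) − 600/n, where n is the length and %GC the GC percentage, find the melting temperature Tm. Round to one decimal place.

60.4°C

Length n = 20. Counting bases: G=2, C=5, A=6, T=7
G+C = 7, so %GC = 7/20 × 100 = 35%
Salt term: 16.6 × (-0.33) = -5.478
GC term: 0.41 × 35 = 14.35; length term: −600/20 = −30
Tm = 81.5 + (-5.478) + 14.35 − 30 = 60.372 → 60.4°C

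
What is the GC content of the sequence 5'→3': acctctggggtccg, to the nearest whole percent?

71%

G=5, C=5, T=3, A=1
G+C = 5 + 5 = 10 out of 14 bases
%GC = 10/14 × 100 = 71.43% ≈ 71%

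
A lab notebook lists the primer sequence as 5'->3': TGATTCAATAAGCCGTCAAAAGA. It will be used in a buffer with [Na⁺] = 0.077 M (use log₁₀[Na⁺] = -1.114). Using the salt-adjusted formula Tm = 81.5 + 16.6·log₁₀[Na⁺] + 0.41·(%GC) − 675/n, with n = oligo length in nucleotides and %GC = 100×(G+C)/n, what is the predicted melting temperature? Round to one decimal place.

47.9°C

Length n = 23. Scanning the sequence gives T=5, G=4, C=4, A=10.
G+C = 8, so %GC = 8/23 × 100 = 34.783%
Salt term: 16.6 × (-1.114) = -18.492
GC term: 0.41 × 34.783 = 14.261; length term: −675/23 = −29.348
Tm = 81.5 + (-18.492) + 14.261 − 29.348 = 47.921 → 47.9°C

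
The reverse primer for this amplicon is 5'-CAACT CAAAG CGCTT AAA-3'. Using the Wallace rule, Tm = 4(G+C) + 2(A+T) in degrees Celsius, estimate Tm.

Counting bases: C=5, A=8, T=3, G=2
So N_AT = 11 and N_GC = 7.
Tm = 2(11) + 4(7) = 22 + 28 = 50°C

50°C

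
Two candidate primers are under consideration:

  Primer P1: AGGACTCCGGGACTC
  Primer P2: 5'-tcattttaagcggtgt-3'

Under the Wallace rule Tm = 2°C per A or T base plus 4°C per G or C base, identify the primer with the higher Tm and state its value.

Primer P1, 50°C

Primer P1: A+T=5, G+C=10 → Tm = 2(5)+4(10) = 50°C
Primer P2: A+T=10, G+C=6 → Tm = 2(10)+4(6) = 44°C
50°C vs 44°C → primer P1 is higher.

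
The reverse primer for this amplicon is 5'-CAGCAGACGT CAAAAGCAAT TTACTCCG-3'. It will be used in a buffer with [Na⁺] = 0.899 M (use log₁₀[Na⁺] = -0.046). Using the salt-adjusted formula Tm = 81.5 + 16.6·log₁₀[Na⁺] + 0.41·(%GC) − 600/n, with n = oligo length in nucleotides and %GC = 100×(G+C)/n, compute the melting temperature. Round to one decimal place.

78.3°C

Length n = 28. Counting bases: G=5, C=8, A=10, T=5
G+C = 13, so %GC = 13/28 × 100 = 46.429%
Salt term: 16.6 × (-0.046) = -0.764
GC term: 0.41 × 46.429 = 19.036; length term: −600/28 = −21.429
Tm = 81.5 + (-0.764) + 19.036 − 21.429 = 78.343 → 78.3°C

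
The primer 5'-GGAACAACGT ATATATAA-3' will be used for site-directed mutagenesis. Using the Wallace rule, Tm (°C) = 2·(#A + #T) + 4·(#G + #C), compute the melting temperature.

T=4, C=2, G=3, A=9
So N_AT = 13 and N_GC = 5.
Tm = 4·5 + 2·13 = 20 + 26 = 46°C

46°C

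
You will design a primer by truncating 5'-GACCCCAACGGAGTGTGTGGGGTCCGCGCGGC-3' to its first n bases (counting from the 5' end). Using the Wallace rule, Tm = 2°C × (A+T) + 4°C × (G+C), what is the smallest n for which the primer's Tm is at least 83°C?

First 24 bases: GACCCCAACGGAGTGTGTGGGGTC → Tm = 80°C (< 83°C)
First 25 bases: GACCCCAACGGAGTGTGTGGGGTCC → Tm = 84°C (≥ 83°C)
Since every base adds ≥2°C, Tm only increases with n, so the threshold is first crossed at n = 25.

n = 25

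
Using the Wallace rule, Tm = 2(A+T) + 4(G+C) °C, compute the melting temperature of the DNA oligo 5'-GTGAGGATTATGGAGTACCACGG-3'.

Scanning the sequence gives G=9, A=6, T=5, C=3.
AT pairs contribute 11, GC pairs contribute 12.
Tm = 2×11 + 4×12 = 70°C

70°C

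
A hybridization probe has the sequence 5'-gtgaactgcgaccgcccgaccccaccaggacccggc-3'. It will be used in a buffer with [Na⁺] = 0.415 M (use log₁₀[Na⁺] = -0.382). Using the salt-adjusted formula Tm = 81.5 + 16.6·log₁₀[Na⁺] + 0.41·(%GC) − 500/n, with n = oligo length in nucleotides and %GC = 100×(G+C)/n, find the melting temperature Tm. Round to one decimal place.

92.0°C

Length n = 36. Scanning the sequence gives T=2, C=17, A=7, G=10.
G+C = 27, so %GC = 27/36 × 100 = 75%
Salt term: 16.6 × (-0.382) = -6.341
GC term: 0.41 × 75 = 30.75; length term: −500/36 = −13.889
Tm = 81.5 + (-6.341) + 30.75 − 13.889 = 92.02 → 92.0°C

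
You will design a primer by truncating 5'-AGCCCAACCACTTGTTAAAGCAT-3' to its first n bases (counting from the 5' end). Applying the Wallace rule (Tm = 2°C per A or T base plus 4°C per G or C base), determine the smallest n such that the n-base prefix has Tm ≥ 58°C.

First 19 bases: AGCCCAACCACTTGTTAAA → Tm = 54°C (< 58°C)
First 20 bases: AGCCCAACCACTTGTTAAAG → Tm = 58°C (≥ 58°C)
Since every base adds ≥2°C, Tm only increases with n, so the threshold is first crossed at n = 20.

n = 20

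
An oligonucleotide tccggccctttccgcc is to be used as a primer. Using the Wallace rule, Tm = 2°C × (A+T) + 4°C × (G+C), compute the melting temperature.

56°C

Base counts: T=4, A=0, C=9, G=3
AT pairs contribute 4, GC pairs contribute 12.
Tm = 2(4) + 4(12) = 8 + 48 = 56°C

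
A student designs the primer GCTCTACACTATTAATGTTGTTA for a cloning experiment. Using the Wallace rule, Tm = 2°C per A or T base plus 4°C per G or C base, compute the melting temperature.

G=3, A=6, C=4, T=10
AT pairs contribute 16, GC pairs contribute 7.
Tm = 2×16 + 4×7 = 60°C

60°C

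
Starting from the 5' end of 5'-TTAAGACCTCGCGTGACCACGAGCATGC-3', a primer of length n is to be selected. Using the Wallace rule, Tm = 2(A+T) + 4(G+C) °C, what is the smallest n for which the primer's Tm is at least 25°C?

n = 10

First 9 bases: TTAAGACCT → Tm = 24°C (< 25°C)
First 10 bases: TTAAGACCTC → Tm = 28°C (≥ 25°C)
Each additional base adds 2°C (A/T) or 4°C (G/C), so Tm is non-decreasing in n; n = 10 is the first length to reach 25°C.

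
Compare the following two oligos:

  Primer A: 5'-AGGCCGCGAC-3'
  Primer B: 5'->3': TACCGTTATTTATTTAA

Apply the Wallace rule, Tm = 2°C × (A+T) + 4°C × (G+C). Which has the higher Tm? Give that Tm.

Primer A: A+T=2, G+C=8 → Tm = 2(2)+4(8) = 36°C
Primer B: A+T=14, G+C=3 → Tm = 2(14)+4(3) = 40°C
36°C vs 40°C → primer B is higher.

Primer B, 40°C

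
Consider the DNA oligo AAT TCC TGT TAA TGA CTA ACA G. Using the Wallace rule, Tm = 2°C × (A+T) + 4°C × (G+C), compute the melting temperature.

58°C

Scanning the sequence gives C=4, A=8, T=7, G=3.
So N_AT = 15 and N_GC = 7.
Tm = 2×15 + 4×7 = 58°C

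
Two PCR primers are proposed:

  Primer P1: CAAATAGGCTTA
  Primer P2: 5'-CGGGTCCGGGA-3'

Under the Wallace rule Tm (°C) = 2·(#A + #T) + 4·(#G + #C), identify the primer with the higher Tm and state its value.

Primer P2, 40°C

Primer P1: A+T=8, G+C=4 → Tm = 2(8)+4(4) = 32°C
Primer P2: A+T=2, G+C=9 → Tm = 2(2)+4(9) = 40°C
32°C vs 40°C → primer P2 is higher.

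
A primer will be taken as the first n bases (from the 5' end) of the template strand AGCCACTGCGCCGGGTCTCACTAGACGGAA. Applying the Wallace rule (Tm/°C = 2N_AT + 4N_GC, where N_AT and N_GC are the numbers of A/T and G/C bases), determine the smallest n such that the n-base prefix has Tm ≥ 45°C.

n = 13

First 12 bases: AGCCACTGCGCC → Tm = 42°C (< 45°C)
First 13 bases: AGCCACTGCGCCG → Tm = 46°C (≥ 45°C)
Since every base adds ≥2°C, Tm only increases with n, so the threshold is first crossed at n = 13.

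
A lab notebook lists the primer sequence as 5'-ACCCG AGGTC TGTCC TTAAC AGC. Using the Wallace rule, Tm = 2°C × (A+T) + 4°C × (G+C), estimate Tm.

72°C

Counting bases: C=8, G=5, T=5, A=5
AT pairs contribute 10, GC pairs contribute 13.
Tm = 2(10) + 4(13) = 20 + 52 = 72°C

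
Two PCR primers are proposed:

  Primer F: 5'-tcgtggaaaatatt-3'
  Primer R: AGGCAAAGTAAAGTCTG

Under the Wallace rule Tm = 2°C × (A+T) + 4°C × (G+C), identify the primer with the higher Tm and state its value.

Primer F: A+T=10, G+C=4 → Tm = 2(10)+4(4) = 36°C
Primer R: A+T=10, G+C=7 → Tm = 2(10)+4(7) = 48°C
36°C vs 48°C → primer R is higher.

Primer R, 48°C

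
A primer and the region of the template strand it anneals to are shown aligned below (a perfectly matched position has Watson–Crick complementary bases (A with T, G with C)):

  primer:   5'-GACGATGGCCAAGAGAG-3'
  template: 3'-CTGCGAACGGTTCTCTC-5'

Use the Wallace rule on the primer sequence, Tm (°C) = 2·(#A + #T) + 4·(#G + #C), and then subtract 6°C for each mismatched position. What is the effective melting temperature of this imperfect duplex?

Primer base counts: A=6, T=1, G=7, C=3 → A+T=7, G+C=10
Perfect-match Tm = 2(7) + 4(10) = 14 + 40 = 54°C
Mismatches (positions where the bases are not complementary): 2 (at positions 5, 7)
Effective Tm = 54 − 2×6 = 54 − 12 = 42°C

42°C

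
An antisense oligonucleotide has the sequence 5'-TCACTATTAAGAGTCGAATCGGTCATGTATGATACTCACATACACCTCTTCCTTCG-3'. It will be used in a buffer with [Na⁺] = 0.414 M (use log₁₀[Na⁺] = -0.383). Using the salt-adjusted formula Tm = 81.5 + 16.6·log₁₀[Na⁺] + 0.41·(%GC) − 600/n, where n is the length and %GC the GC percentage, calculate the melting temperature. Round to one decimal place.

Length n = 56. T=18, A=15, C=15, G=8
G+C = 23, so %GC = 23/56 × 100 = 41.071%
Salt term: 16.6 × (-0.383) = -6.358
GC term: 0.41 × 41.071 = 16.839; length term: −600/56 = −10.714
Tm = 81.5 + (-6.358) + 16.839 − 10.714 = 81.267 → 81.3°C

81.3°C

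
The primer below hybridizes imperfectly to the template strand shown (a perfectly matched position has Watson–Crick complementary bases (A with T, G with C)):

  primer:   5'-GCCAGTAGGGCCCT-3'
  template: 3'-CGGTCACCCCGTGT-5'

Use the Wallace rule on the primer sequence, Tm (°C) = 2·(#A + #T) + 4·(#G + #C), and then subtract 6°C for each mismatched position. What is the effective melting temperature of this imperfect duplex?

30°C

Primer base counts: A=2, T=2, G=5, C=5 → A+T=4, G+C=10
Perfect-match Tm = 2(4) + 4(10) = 8 + 40 = 48°C
Mismatches (positions where the bases are not complementary): 3 (at positions 7, 12, 14)
Effective Tm = 48 − 3×6 = 48 − 18 = 30°C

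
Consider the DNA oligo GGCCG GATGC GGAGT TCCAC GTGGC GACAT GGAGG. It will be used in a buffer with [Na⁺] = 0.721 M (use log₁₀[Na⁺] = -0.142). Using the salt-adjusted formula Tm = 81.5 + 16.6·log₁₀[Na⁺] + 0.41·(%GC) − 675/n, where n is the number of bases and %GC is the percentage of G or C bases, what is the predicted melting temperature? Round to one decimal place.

88.0°C

Length n = 35. Counting bases: T=5, C=8, A=6, G=16
G+C = 24, so %GC = 24/35 × 100 = 68.571%
Salt term: 16.6 × (-0.142) = -2.357
GC term: 0.41 × 68.571 = 28.114; length term: −675/35 = −19.286
Tm = 81.5 + (-2.357) + 28.114 − 19.286 = 87.971 → 88.0°C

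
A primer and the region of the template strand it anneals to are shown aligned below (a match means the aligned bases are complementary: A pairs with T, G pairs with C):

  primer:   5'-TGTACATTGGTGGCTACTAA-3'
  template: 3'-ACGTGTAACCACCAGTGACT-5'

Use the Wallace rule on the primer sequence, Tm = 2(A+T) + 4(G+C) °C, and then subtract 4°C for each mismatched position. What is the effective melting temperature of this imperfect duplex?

Primer base counts: A=5, T=7, G=5, C=3 → A+T=12, G+C=8
Perfect-match Tm = 2(12) + 4(8) = 24 + 32 = 56°C
Mismatches (positions where the bases are not complementary): 4 (at positions 3, 14, 15, 19)
Effective Tm = 56 − 4×4 = 56 − 16 = 40°C

40°C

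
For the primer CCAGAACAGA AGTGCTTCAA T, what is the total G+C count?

9

Base counts: A=8, C=5, G=4, T=4
Total G or C: 4 + 5 = 9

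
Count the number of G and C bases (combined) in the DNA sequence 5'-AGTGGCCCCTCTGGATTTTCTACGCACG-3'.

Base counts: G=7, T=8, C=9, A=4
Total G or C: 7 + 9 = 16

16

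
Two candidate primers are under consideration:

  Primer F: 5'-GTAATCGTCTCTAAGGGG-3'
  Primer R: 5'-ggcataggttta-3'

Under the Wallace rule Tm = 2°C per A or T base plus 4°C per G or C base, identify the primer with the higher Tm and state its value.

Primer F, 54°C

Primer F: A+T=9, G+C=9 → Tm = 2(9)+4(9) = 54°C
Primer R: A+T=7, G+C=5 → Tm = 2(7)+4(5) = 34°C
54°C vs 34°C → primer F is higher.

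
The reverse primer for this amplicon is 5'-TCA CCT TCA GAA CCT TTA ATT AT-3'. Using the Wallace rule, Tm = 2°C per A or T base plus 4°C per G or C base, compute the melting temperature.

T=9, C=6, A=7, G=1
So N_AT = 16 and N_GC = 7.
Tm = 4·7 + 2·16 = 28 + 32 = 60°C

60°C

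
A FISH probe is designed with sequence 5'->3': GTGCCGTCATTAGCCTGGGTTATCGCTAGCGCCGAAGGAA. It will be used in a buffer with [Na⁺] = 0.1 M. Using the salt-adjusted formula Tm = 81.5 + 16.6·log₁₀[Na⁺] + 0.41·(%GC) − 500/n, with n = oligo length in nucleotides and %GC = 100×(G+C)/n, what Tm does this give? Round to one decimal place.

Length n = 40. Counting bases: C=10, G=13, T=9, A=8
G+C = 23, so %GC = 23/40 × 100 = 57.5%
Salt term: 16.6 × (-1) = -16.6
GC term: 0.41 × 57.5 = 23.575; length term: −500/40 = −12.5
Tm = 81.5 + (-16.6) + 23.575 − 12.5 = 75.975 → 76.0°C

76.0°C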